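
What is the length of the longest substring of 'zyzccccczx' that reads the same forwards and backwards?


Scanning 'zyzccccczx' for palindromic substrings.
Substring at positions 2-8: 'zcccccz'.
Check: reverse('zcccccz') = 'zcccccz' -> palindrome confirmed.
Neighbouring characters ('y' / 'x') break symmetry, so it cannot extend further.
No longer palindromic substring exists; longest length = 7

7


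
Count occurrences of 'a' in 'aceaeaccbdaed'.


Scanning 'aceaeaccbdaed' for 'a':
  Position 0: 'a' -> MATCH (count: 1)
  Position 3: 'a' -> MATCH (count: 2)
  Position 5: 'a' -> MATCH (count: 3)
  Position 10: 'a' -> MATCH (count: 4)
Total occurrences of 'a': 4

4


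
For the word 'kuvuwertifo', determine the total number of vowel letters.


Scanning each character of 'kuvuwertifo':
  Position 1: 'k' -> consonant (running count: 0)
  Position 2: 'u' -> vowel (running count: 1)
  Position 3: 'v' -> consonant (running count: 1)
  Position 4: 'u' -> vowel (running count: 2)
  Position 5: 'w' -> consonant (running count: 2)
  Position 6: 'e' -> vowel (running count: 3)
  Position 7: 'r' -> consonant (running count: 3)
  Position 8: 't' -> consonant (running count: 3)
  Position 9: 'i' -> vowel (running count: 4)
  Position 10: 'f' -> consonant (running count: 4)
  Position 11: 'o' -> vowel (running count: 5)
Total vowels: 5

5


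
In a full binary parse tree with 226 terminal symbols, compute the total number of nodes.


Leaf nodes (terminals): 226
Internal nodes = n - 1 = 226 - 1 = 225
Total = leaves + internal = 226 + 225 = 451

451


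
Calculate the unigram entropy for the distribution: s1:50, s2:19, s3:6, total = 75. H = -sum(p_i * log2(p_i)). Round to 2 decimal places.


Computing entropy H = -sum(p_i * log2(p_i)):
  s1: p = 50/75 = 0.6667, -p*log2(p) = 0.3900
  s2: p = 19/75 = 0.2533, -p*log2(p) = 0.5018
  s3: p = 6/75 = 0.0800, -p*log2(p) = 0.2915
H = sum of terms = 1.1833
Rounded to 2 decimals: 1.18

1.18


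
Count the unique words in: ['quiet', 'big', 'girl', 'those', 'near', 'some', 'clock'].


Listing all tokens and tracking unique types:
  Token 1: 'quiet' -> NEW (unique so far: 1)
  Token 2: 'big' -> NEW (unique so far: 2)
  Token 3: 'girl' -> NEW (unique so far: 3)
  Token 4: 'those' -> NEW (unique so far: 4)
  Token 5: 'near' -> NEW (unique so far: 5)
  Token 6: 'some' -> NEW (unique so far: 6)
  Token 7: 'clock' -> NEW (unique so far: 7)
Unique types: ('big', 'clock', 'girl', 'near', 'quiet', 'some', 'those')
Vocabulary size: 7

7


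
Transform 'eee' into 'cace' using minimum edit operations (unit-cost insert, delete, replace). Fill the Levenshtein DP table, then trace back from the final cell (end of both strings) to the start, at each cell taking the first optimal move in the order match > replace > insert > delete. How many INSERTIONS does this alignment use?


Edit distance = 3. Backtracking from cell (3, 4) with preference match > replace > insert > delete,
then listing the resulting alignment 'eee' -> 'cace' left to right:
  Step 1: insert 'c' [insertion #1]
  Step 2: replace e->a
  Step 3: replace e->c
  Step 4: keep 'e'
Total insertions: 1

1


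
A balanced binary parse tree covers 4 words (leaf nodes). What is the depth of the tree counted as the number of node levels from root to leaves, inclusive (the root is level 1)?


In a balanced binary tree with n leaves the deepest leaf is ceil(log2(n)) edges below the root,
so counting node levels inclusive of root and leaves gives ceil(log2(n)) + 1 levels.
log2(4) = 2.0000
ceil(2.0000) = 2
levels = 2 + 1 = 3

3


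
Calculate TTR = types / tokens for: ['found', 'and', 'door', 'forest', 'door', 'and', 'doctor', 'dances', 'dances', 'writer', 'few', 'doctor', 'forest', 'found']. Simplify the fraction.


Tokens: 14
Unique types: ('and', 'dances', 'doctor', 'door', 'few', 'forest', 'found', 'writer') = 8
TTR = 8/14
Simplify: divide both by 2 -> 4/7
TTR = 4/7

4/7


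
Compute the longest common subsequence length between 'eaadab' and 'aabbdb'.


DP table for LCS of 'eaadab' and 'aabbdb':
       a  a  b  b  d  b
    0  0  0  0  0  0  0
  e 0  0  0  0  0  0  0
  a 0  1  1  1  1  1  1
  a 0  1  2  2  2  2  2
  d 0  1  2  2  2  3  3
  a 0  1  2  2  2  3  3
  b 0  1  2  3  3  3  4
LCS: 'aadb'
LCS length = 4

4


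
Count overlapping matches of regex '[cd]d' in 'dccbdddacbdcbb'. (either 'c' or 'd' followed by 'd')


Pattern: [cd]d means either 'c' or 'd' followed by 'd'.
Scanning 'dccbdddacbdcbb' position-by-position:
  Pos 0: window 'dc' -> no
  Pos 1: window 'cc' -> no
  Pos 2: window 'cb' -> no
  Pos 3: window 'bd' -> no
  Pos 4: window 'dd' -> MATCH
  Pos 5: window 'dd' -> MATCH
  Pos 6: window 'da' -> no
  Pos 7: window 'ac' -> no
  Pos 8: window 'cb' -> no
  Pos 9: window 'bd' -> no
  Pos 10: window 'dc' -> no
  Pos 11: window 'cb' -> no
  Pos 12: window 'bb' -> no
  Pos 13: window 'b' -> no
Total matches: 2

2


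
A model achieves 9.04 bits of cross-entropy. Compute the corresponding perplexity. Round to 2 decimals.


Perplexity formula: PP = 2^H
H = 9.04
PP = 2^9.04
Decompose: 2^9.04 = 2^9 * 2^0.04
2^9 = 512, 2^0.04 ~ 1.0281138
PP ~ 512 * 1.0281138 = 526.3942656
Rounded to 2 decimals: 526.39

526.39


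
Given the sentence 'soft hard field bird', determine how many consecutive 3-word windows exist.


Word trigrams from [4] words:
  Trigram 1: (soft hard field)
  Trigram 2: (hard field bird)
Total word trigrams: 4 - 2 = 2

2


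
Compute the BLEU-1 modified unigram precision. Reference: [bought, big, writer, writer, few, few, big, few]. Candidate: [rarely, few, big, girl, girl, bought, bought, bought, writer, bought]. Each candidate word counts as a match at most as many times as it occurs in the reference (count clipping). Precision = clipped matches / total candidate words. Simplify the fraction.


Reference word counts: {'big': 2, 'bought': 1, 'few': 3, 'writer': 2}
Checking each candidate word (with clipping):
  'rarely' -> not in reference -> no match (matches: 0)
  'few' -> in reference (ref count 3, used 1/3) -> match (matches: 1)
  'big' -> in reference (ref count 2, used 1/2) -> match (matches: 2)
  'girl' -> not in reference -> no match (matches: 2)
  'girl' -> not in reference -> no match (matches: 2)
  'bought' -> in reference (ref count 1, used 1/1) -> match (matches: 3)
  'bought' -> ref count 1 already used up (1/1) -> clipped, no match (matches: 3)
  'bought' -> ref count 1 already used up (1/1) -> clipped, no match (matches: 3)
  'writer' -> in reference (ref count 2, used 1/2) -> match (matches: 4)
  'bought' -> ref count 1 already used up (1/1) -> clipped, no match (matches: 4)
Clipped matches: 4, Candidate length: 10
Precision = 4/10 = 2/5

2/5


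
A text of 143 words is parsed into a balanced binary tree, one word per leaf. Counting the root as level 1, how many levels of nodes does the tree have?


In a balanced binary tree with n leaves the deepest leaf is ceil(log2(n)) edges below the root,
so counting node levels inclusive of root and leaves gives ceil(log2(n)) + 1 levels.
log2(143) = 7.1599
ceil(7.1599) = 8
levels = 8 + 1 = 9

9


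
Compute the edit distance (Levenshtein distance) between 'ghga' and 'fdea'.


Building DP table for s1='ghga' (len 4) and s2='fdea' (len 4):
       f  d  e  a
    0  1  2  3  4
  g 1  1  2  3  4
  h 2  2  2  3  4
  g 3  3  3  3  4
  a 4  4  4  4  3
Edit distance = dp[4][4] = 3

3


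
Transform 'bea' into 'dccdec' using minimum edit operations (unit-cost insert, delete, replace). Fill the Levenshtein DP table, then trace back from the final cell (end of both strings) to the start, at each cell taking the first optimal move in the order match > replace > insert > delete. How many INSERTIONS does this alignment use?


Edit distance = 5. Backtracking from cell (3, 6) with preference match > replace > insert > delete,
then listing the resulting alignment 'bea' -> 'dccdec' left to right:
  Step 1: insert 'd' [insertion #1]
  Step 2: insert 'c' [insertion #2]
  Step 3: insert 'c' [insertion #3]
  Step 4: replace b->d
  Step 5: keep 'e'
  Step 6: replace a->c
Total insertions: 3

3


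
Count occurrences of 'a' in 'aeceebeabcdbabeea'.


Scanning 'aeceebeabcdbabeea' for 'a':
  Position 0: 'a' -> MATCH (count: 1)
  Position 7: 'a' -> MATCH (count: 2)
  Position 12: 'a' -> MATCH (count: 3)
  Position 16: 'a' -> MATCH (count: 4)
Total occurrences of 'a': 4

4


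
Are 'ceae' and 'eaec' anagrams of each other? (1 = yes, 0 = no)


Sort characters of 'ceae': 'acee'
Sort characters of 'eaec': 'acee'
Sorted forms match -> they ARE anagrams
Result: 1

1


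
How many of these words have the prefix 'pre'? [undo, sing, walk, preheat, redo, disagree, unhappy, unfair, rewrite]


Checking each word for prefix 'pre':
  'undo' -> no (count: 0)
  'sing' -> no (count: 0)
  'walk' -> no (count: 0)
  'preheat' -> YES, starts with 'pre' (count: 1)
  'redo' -> no (count: 1)
  'disagree' -> no (count: 1)
  'unhappy' -> no (count: 1)
  'unfair' -> no (count: 1)
  'rewrite' -> no (count: 1)
Total with prefix 'pre': 1

1


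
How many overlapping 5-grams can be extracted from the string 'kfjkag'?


String 'kfjkag' has length L = 6.
Number of overlapping n-grams = L - n + 1
Substituting: 6 - 5 + 1 = 2

2


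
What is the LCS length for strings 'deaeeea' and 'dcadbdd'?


DP table for LCS of 'deaeeea' and 'dcadbdd':
       d  c  a  d  b  d  d
    0  0  0  0  0  0  0  0
  d 0  1  1  1  1  1  1  1
  e 0  1  1  1  1  1  1  1
  a 0  1  1  2  2  2  2  2
  e 0  1  1  2  2  2  2  2
  e 0  1  1  2  2  2  2  2
  e 0  1  1  2  2  2  2  2
  a 0  1  1  2  2  2  2  2
LCS: 'da'
LCS length = 2

2


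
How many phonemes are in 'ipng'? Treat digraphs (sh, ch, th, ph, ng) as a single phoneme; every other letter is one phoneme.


Parsing 'ipng' greedily, digraphs first:
  'i' -> vowel phoneme (phonemes so far: 1)
  'p' -> consonant phoneme (phonemes so far: 2)
  'ng' -> digraph (1 consonant phoneme) (phonemes so far: 3)
Total phonemes: 3

3


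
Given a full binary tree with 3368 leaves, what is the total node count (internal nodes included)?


Leaf nodes (terminals): 3368
Internal nodes = n - 1 = 3368 - 1 = 3367
Total = leaves + internal = 3368 + 3367 = 6735

6735


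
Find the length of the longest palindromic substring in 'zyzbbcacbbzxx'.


Scanning 'zyzbbcacbbzxx' for palindromic substrings.
Substring at positions 2-10: 'zbbcacbbz'.
Check: reverse('zbbcacbbz') = 'zbbcacbbz' -> palindrome confirmed.
Neighbouring characters ('y' / 'x') break symmetry, so it cannot extend further.
No longer palindromic substring exists; longest length = 9

9


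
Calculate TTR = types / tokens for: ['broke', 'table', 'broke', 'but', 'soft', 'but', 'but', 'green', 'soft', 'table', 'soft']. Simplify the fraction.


Tokens: 11
Unique types: ('broke', 'but', 'green', 'soft', 'table') = 5
TTR = 5/11
Already in lowest terms.

5/11


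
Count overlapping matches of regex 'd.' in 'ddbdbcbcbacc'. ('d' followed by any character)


Pattern: d. means 'd' followed by any character.
Scanning 'ddbdbcbcbacc' position-by-position:
  Pos 0: window 'dd' -> MATCH
  Pos 1: window 'db' -> MATCH
  Pos 2: window 'bd' -> no
  Pos 3: window 'db' -> MATCH
  Pos 4: window 'bc' -> no
  Pos 5: window 'cb' -> no
  Pos 6: window 'bc' -> no
  Pos 7: window 'cb' -> no
  Pos 8: window 'ba' -> no
  Pos 9: window 'ac' -> no
  Pos 10: window 'cc' -> no
  Pos 11: window 'c' -> no
Total matches: 3

3


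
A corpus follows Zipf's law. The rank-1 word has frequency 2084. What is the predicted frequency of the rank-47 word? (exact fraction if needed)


Zipf's law: freq(rank) = f1 / rank
f1 = 2084, rank = 47
freq = 2084 / 47
GCD(2084, 47) = 1
Simplified: 2084/47

2084/47


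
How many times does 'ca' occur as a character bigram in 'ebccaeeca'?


Scanning 'ebccaeeca' for bigram 'ca':
  Position 0: 'eb' -> no
  Position 1: 'bc' -> no
  Position 2: 'cc' -> no
  Position 3: 'ca' -> MATCH
  Position 4: 'ae' -> no
  Position 5: 'ee' -> no
  Position 6: 'ec' -> no
  Position 7: 'ca' -> MATCH
Total matches: 2

2


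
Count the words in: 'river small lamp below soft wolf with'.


Counting words by splitting on spaces:
  Word 1: 'river'
  Word 2: 'small'
  Word 3: 'lamp'
  Word 4: 'below'
  Word 5: 'soft'
  Word 6: 'wolf'
  Word 7: 'with'
Total words: 7

7


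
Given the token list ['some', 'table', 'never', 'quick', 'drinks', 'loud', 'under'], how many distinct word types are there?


Listing all tokens and tracking unique types:
  Token 1: 'some' -> NEW (unique so far: 1)
  Token 2: 'table' -> NEW (unique so far: 2)
  Token 3: 'never' -> NEW (unique so far: 3)
  Token 4: 'quick' -> NEW (unique so far: 4)
  Token 5: 'drinks' -> NEW (unique so far: 5)
  Token 6: 'loud' -> NEW (unique so far: 6)
  Token 7: 'under' -> NEW (unique so far: 7)
Unique types: ('drinks', 'loud', 'never', 'quick', 'some', 'table', 'under')
Vocabulary size: 7

7


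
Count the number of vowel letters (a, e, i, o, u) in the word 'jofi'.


Scanning each character of 'jofi':
  Position 1: 'j' -> consonant (running count: 0)
  Position 2: 'o' -> vowel (running count: 1)
  Position 3: 'f' -> consonant (running count: 1)
  Position 4: 'i' -> vowel (running count: 2)
Total vowels: 2

2


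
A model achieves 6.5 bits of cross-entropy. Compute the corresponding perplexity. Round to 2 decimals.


Perplexity formula: PP = 2^H
H = 6.5
PP = 2^6.5
Decompose: 2^6.5 = 2^6 * 2^0.5 = 2^6 * sqrt(2)
2^6 = 64, sqrt(2) ~ 1.4142136
PP ~ 64 * 1.4142136 = 90.5096704
Rounded to 2 decimals: 90.51

90.51


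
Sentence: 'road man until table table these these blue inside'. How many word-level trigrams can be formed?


Word trigrams from [9] words:
  Trigram 1: (road man until)
  Trigram 2: (man until table)
  Trigram 3: (until table table)
  Trigram 4: (table table these)
  Trigram 5: (table these these)
  Trigram 6: (these these blue)
  Trigram 7: (these blue inside)
Total word trigrams: 9 - 2 = 7

7


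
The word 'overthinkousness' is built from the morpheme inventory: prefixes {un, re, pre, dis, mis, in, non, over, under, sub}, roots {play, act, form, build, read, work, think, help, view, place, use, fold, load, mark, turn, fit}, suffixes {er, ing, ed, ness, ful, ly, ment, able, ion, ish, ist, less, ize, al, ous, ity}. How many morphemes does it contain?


Segmenting 'overthinkousness' against the inventory:
  'over' -> prefix (morpheme 1)
  'think' -> root (morpheme 2)
  'ous' -> suffix (morpheme 3)
  'ness' -> suffix (morpheme 4)
Total morphemes: 4

4


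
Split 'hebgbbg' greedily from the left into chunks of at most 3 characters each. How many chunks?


'hebgbbg' has 7 characters.
Chunking with max size 3:
  Chunk 1: 'heb' (positions 0-2)
  Chunk 2: 'gbb' (positions 3-5)
  Chunk 3: 'g' (positions 6-6)
Total chunks: ceil(7 / 3) = 3

3


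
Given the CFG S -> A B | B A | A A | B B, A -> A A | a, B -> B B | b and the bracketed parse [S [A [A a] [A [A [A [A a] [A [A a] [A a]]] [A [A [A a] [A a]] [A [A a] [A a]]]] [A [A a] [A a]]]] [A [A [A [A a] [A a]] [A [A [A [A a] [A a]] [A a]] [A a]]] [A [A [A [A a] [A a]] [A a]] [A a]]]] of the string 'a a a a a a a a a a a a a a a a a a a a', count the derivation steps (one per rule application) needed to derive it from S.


Every bracketed nonterminal node [X ...] in the tree is produced by exactly one rule application.
Reading the tree off as a leftmost derivation:
  Step 1: S  =>  A A   (applied S -> A A)
  Step 2: A A  =>  A A A   (applied A -> A A)
  Step 3: A A A  =>  a A A   (applied A -> a)
  Step 4: a A A  =>  a A A A   (applied A -> A A)
  Step 5: a A A A  =>  a A A A A   (applied A -> A A)
  Step 6: a A A A A  =>  a A A A A A   (applied A -> A A)
  Step 7: a A A A A A  =>  a a A A A A   (applied A -> a)
  Step 8: a a A A A A  =>  a a A A A A A   (applied A -> A A)
  Step 9: a a A A A A A  =>  a a a A A A A   (applied A -> a)
  Step 10: a a a A A A A  =>  a a a a A A A   (applied A -> a)
  Step 11: a a a a A A A  =>  a a a a A A A A   (applied A -> A A)
  Step 12: a a a a A A A A  =>  a a a a A A A A A   (applied A -> A A)
  Step 13: a a a a A A A A A  =>  a a a a a A A A A   (applied A -> a)
  Step 14: a a a a a A A A A  =>  a a a a a a A A A   (applied A -> a)
  Step 15: a a a a a a A A A  =>  a a a a a a A A A A   (applied A -> A A)
  Step 16: a a a a a a A A A A  =>  a a a a a a a A A A   (applied A -> a)
  Step 17: a a a a a a a A A A  =>  a a a a a a a a A A   (applied A -> a)
  Step 18: a a a a a a a a A A  =>  a a a a a a a a A A A   (applied A -> A A)
  Step 19: a a a a a a a a A A A  =>  a a a a a a a a a A A   (applied A -> a)
  Step 20: a a a a a a a a a A A  =>  a a a a a a a a a a A   (applied A -> a)
  Step 21: a a a a a a a a a a A  =>  a a a a a a a a a a A A   (applied A -> A A)
  Step 22: a a a a a a a a a a A A  =>  a a a a a a a a a a A A A   (applied A -> A A)
  Step 23: a a a a a a a a a a A A A  =>  a a a a a a a a a a A A A A   (applied A -> A A)
  Step 24: a a a a a a a a a a A A A A  =>  a a a a a a a a a a a A A A   (applied A -> a)
  Step 25: a a a a a a a a a a a A A A  =>  a a a a a a a a a a a a A A   (applied A -> a)
  Step 26: a a a a a a a a a a a a A A  =>  a a a a a a a a a a a a A A A   (applied A -> A A)
  Step 27: a a a a a a a a a a a a A A A  =>  a a a a a a a a a a a a A A A A   (applied A -> A A)
  Step 28: a a a a a a a a a a a a A A A A  =>  a a a a a a a a a a a a A A A A A   (applied A -> A A)
  Step 29: a a a a a a a a a a a a A A A A A  =>  a a a a a a a a a a a a a A A A A   (applied A -> a)
  Step 30: a a a a a a a a a a a a a A A A A  =>  a a a a a a a a a a a a a a A A A   (applied A -> a)
  Step 31: a a a a a a a a a a a a a a A A A  =>  a a a a a a a a a a a a a a a A A   (applied A -> a)
  Step 32: a a a a a a a a a a a a a a a A A  =>  a a a a a a a a a a a a a a a a A   (applied A -> a)
  Step 33: a a a a a a a a a a a a a a a a A  =>  a a a a a a a a a a a a a a a a A A   (applied A -> A A)
  Step 34: a a a a a a a a a a a a a a a a A A  =>  a a a a a a a a a a a a a a a a A A A   (applied A -> A A)
  Step 35: a a a a a a a a a a a a a a a a A A A  =>  a a a a a a a a a a a a a a a a A A A A   (applied A -> A A)
  Step 36: a a a a a a a a a a a a a a a a A A A A  =>  a a a a a a a a a a a a a a a a a A A A   (applied A -> a)
  Step 37: a a a a a a a a a a a a a a a a a A A A  =>  a a a a a a a a a a a a a a a a a a A A   (applied A -> a)
  Step 38: a a a a a a a a a a a a a a a a a a A A  =>  a a a a a a a a a a a a a a a a a a a A   (applied A -> a)
  Step 39: a a a a a a a a a a a a a a a a a a a A  =>  a a a a a a a a a a a a a a a a a a a a   (applied A -> a)
Final yield: a a a a a a a a a a a a a a a a a a a a
Total rewrite steps: 39

39


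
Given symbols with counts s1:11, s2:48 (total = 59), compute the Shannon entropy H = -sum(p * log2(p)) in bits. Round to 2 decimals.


Computing entropy H = -sum(p_i * log2(p_i)):
  s1: p = 11/59 = 0.1864, -p*log2(p) = 0.4518
  s2: p = 48/59 = 0.8136, -p*log2(p) = 0.2422
H = sum of terms = 0.6940
Rounded to 2 decimals: 0.69

0.69


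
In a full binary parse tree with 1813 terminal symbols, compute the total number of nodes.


Leaf nodes (terminals): 1813
Internal nodes = n - 1 = 1813 - 1 = 1812
Total = leaves + internal = 1813 + 1812 = 3625

3625


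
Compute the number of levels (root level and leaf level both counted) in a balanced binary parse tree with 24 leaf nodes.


In a balanced binary tree with n leaves the deepest leaf is ceil(log2(n)) edges below the root,
so counting node levels inclusive of root and leaves gives ceil(log2(n)) + 1 levels.
log2(24) = 4.5850
ceil(4.5850) = 5
levels = 5 + 1 = 6

6


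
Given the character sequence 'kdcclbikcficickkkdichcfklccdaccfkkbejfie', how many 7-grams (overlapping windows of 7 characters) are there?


String 'kdcclbikcficickkkdichcfklccdaccfkkbejfie' has length L = 40.
Number of overlapping n-grams = L - n + 1
Substituting: 40 - 7 + 1 = 34

34


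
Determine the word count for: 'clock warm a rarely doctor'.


Counting words by splitting on spaces:
  Word 1: 'clock'
  Word 2: 'warm'
  Word 3: 'a'
  Word 4: 'rarely'
  Word 5: 'doctor'
Total words: 5

5


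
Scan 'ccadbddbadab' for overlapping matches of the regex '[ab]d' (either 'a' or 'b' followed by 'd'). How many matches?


Pattern: [ab]d means either 'a' or 'b' followed by 'd'.
Scanning 'ccadbddbadab' position-by-position:
  Pos 0: window 'cc' -> no
  Pos 1: window 'ca' -> no
  Pos 2: window 'ad' -> MATCH
  Pos 3: window 'db' -> no
  Pos 4: window 'bd' -> MATCH
  Pos 5: window 'dd' -> no
  Pos 6: window 'db' -> no
  Pos 7: window 'ba' -> no
  Pos 8: window 'ad' -> MATCH
  Pos 9: window 'da' -> no
  Pos 10: window 'ab' -> no
  Pos 11: window 'b' -> no
Total matches: 3

3


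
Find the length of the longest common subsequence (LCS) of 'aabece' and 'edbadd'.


DP table for LCS of 'aabece' and 'edbadd':
       e  d  b  a  d  d
    0  0  0  0  0  0  0
  a 0  0  0  0  1  1  1
  a 0  0  0  0  1  1  1
  b 0  0  0  1  1  1  1
  e 0  1  1  1  1  1  1
  c 0  1  1  1  1  1  1
  e 0  1  1  1  1  1  1
LCS: 'a'
LCS length = 1

1


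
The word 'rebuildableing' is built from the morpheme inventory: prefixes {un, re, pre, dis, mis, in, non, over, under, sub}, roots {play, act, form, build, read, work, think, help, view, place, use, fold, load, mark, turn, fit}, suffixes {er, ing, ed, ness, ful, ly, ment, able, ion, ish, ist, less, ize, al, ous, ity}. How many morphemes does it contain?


Segmenting 'rebuildableing' against the inventory:
  're' -> prefix (morpheme 1)
  'build' -> root (morpheme 2)
  'able' -> suffix (morpheme 3)
  'ing' -> suffix (morpheme 4)
Total morphemes: 4

4


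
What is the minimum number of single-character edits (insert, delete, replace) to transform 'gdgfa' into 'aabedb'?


Building DP table for s1='gdgfa' (len 5) and s2='aabedb' (len 6):
       a  a  b  e  d  b
    0  1  2  3  4  5  6
  g 1  1  2  3  4  5  6
  d 2  2  2  3  4  4  5
  g 3  3  3  3  4  5  5
  f 4  4  4  4  4  5  6
  a 5  4  4  5  5  5  6
Edit distance = dp[5][6] = 6

6


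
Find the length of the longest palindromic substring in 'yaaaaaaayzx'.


Scanning 'yaaaaaaayzx' for palindromic substrings.
Substring at positions 0-8: 'yaaaaaaay'.
Check: reverse('yaaaaaaay') = 'yaaaaaaay' -> palindrome confirmed.
Neighbouring characters ('-' / 'z') break symmetry, so it cannot extend further.
No longer palindromic substring exists; longest length = 9

9


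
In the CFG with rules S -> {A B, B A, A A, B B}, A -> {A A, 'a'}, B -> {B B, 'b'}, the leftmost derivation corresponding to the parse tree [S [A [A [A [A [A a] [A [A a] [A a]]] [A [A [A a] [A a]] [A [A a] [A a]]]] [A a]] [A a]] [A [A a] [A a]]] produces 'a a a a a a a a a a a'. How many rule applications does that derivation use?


Every bracketed nonterminal node [X ...] in the tree is produced by exactly one rule application.
Reading the tree off as a leftmost derivation:
  Step 1: S  =>  A A   (applied S -> A A)
  Step 2: A A  =>  A A A   (applied A -> A A)
  Step 3: A A A  =>  A A A A   (applied A -> A A)
  Step 4: A A A A  =>  A A A A A   (applied A -> A A)
  Step 5: A A A A A  =>  A A A A A A   (applied A -> A A)
  Step 6: A A A A A A  =>  a A A A A A   (applied A -> a)
  Step 7: a A A A A A  =>  a A A A A A A   (applied A -> A A)
  Step 8: a A A A A A A  =>  a a A A A A A   (applied A -> a)
  Step 9: a a A A A A A  =>  a a a A A A A   (applied A -> a)
  Step 10: a a a A A A A  =>  a a a A A A A A   (applied A -> A A)
  Step 11: a a a A A A A A  =>  a a a A A A A A A   (applied A -> A A)
  Step 12: a a a A A A A A A  =>  a a a a A A A A A   (applied A -> a)
  Step 13: a a a a A A A A A  =>  a a a a a A A A A   (applied A -> a)
  Step 14: a a a a a A A A A  =>  a a a a a A A A A A   (applied A -> A A)
  Step 15: a a a a a A A A A A  =>  a a a a a a A A A A   (applied A -> a)
  Step 16: a a a a a a A A A A  =>  a a a a a a a A A A   (applied A -> a)
  Step 17: a a a a a a a A A A  =>  a a a a a a a a A A   (applied A -> a)
  Step 18: a a a a a a a a A A  =>  a a a a a a a a a A   (applied A -> a)
  Step 19: a a a a a a a a a A  =>  a a a a a a a a a A A   (applied A -> A A)
  Step 20: a a a a a a a a a A A  =>  a a a a a a a a a a A   (applied A -> a)
  Step 21: a a a a a a a a a a A  =>  a a a a a a a a a a a   (applied A -> a)
Final yield: a a a a a a a a a a a
Total rewrite steps: 21

21


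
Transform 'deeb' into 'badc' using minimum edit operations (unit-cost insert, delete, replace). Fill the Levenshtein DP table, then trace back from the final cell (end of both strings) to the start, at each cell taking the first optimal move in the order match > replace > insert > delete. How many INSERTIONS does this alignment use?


Edit distance = 4. Backtracking from cell (4, 4) with preference match > replace > insert > delete,
then listing the resulting alignment 'deeb' -> 'badc' left to right:
  Step 1: replace d->b
  Step 2: replace e->a
  Step 3: replace e->d
  Step 4: replace b->c
Total insertions: 0

0


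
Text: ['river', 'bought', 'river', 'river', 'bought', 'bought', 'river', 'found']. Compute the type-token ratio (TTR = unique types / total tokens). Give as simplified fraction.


Tokens: 8
Unique types: ('bought', 'found', 'river') = 3
TTR = 3/8
Already in lowest terms.

3/8


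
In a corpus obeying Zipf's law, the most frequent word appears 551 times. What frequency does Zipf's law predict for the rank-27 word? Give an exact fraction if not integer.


Zipf's law: freq(rank) = f1 / rank
f1 = 551, rank = 27
freq = 551 / 27
GCD(551, 27) = 1
Simplified: 551/27

551/27


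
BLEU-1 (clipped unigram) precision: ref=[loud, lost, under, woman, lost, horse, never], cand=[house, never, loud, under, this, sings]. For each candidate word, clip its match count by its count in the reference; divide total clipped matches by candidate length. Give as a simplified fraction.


Reference word counts: {'horse': 1, 'lost': 2, 'loud': 1, 'never': 1, 'under': 1, 'woman': 1}
Checking each candidate word (with clipping):
  'house' -> not in reference -> no match (matches: 0)
  'never' -> in reference (ref count 1, used 1/1) -> match (matches: 1)
  'loud' -> in reference (ref count 1, used 1/1) -> match (matches: 2)
  'under' -> in reference (ref count 1, used 1/1) -> match (matches: 3)
  'this' -> not in reference -> no match (matches: 3)
  'sings' -> not in reference -> no match (matches: 3)
Clipped matches: 3, Candidate length: 6
Precision = 3/6 = 1/2

1/2


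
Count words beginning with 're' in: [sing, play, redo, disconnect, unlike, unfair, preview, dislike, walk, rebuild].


Checking each word for prefix 're':
  'sing' -> no (count: 0)
  'play' -> no (count: 0)
  'redo' -> YES, starts with 're' (count: 1)
  'disconnect' -> no (count: 1)
  'unlike' -> no (count: 1)
  'unfair' -> no (count: 1)
  'preview' -> no (count: 1)
  'dislike' -> no (count: 1)
  'walk' -> no (count: 1)
  'rebuild' -> YES, starts with 're' (count: 2)
Total with prefix 're': 2

2


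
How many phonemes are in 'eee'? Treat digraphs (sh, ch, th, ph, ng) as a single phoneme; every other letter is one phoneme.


Parsing 'eee' greedily, digraphs first:
  'e' -> vowel phoneme (phonemes so far: 1)
  'e' -> vowel phoneme (phonemes so far: 2)
  'e' -> vowel phoneme (phonemes so far: 3)
Total phonemes: 3

3


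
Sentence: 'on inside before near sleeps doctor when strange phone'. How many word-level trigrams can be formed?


Word trigrams from [9] words:
  Trigram 1: (on inside before)
  Trigram 2: (inside before near)
  Trigram 3: (before near sleeps)
  Trigram 4: (near sleeps doctor)
  Trigram 5: (sleeps doctor when)
  Trigram 6: (doctor when strange)
  Trigram 7: (when strange phone)
Total word trigrams: 9 - 2 = 7

7


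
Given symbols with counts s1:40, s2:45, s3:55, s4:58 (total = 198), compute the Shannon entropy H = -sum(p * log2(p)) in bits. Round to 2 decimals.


Computing entropy H = -sum(p_i * log2(p_i)):
  s1: p = 40/198 = 0.2020, -p*log2(p) = 0.4661
  s2: p = 45/198 = 0.2273, -p*log2(p) = 0.4858
  s3: p = 55/198 = 0.2778, -p*log2(p) = 0.5133
  s4: p = 58/198 = 0.2929, -p*log2(p) = 0.5189
H = sum of terms = 1.9841
Rounded to 2 decimals: 1.98

1.98


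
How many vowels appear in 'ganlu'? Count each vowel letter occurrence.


Scanning each character of 'ganlu':
  Position 1: 'g' -> consonant (running count: 0)
  Position 2: 'a' -> vowel (running count: 1)
  Position 3: 'n' -> consonant (running count: 1)
  Position 4: 'l' -> consonant (running count: 1)
  Position 5: 'u' -> vowel (running count: 2)
Total vowels: 2

2


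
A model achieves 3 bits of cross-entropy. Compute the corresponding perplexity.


Perplexity formula: PP = 2^H
H = 3
PP = 2^3
Steps: 2^1 = 2, 2^2 = 4, 2^3 = 8
PP = 8

8


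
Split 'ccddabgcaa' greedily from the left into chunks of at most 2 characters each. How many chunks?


'ccddabgcaa' has 10 characters.
Chunking with max size 2:
  Chunk 1: 'cc' (positions 0-1)
  Chunk 2: 'dd' (positions 2-3)
  Chunk 3: 'ab' (positions 4-5)
  Chunk 4: 'gc' (positions 6-7)
  Chunk 5: 'aa' (positions 8-9)
Total chunks: ceil(10 / 2) = 5

5


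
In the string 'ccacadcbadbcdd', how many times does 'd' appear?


Scanning 'ccacadcbadbcdd' for 'd':
  Position 5: 'd' -> MATCH (count: 1)
  Position 9: 'd' -> MATCH (count: 2)
  Position 12: 'd' -> MATCH (count: 3)
  Position 13: 'd' -> MATCH (count: 4)
Total occurrences of 'd': 4

4


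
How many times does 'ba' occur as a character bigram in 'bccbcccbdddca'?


Scanning 'bccbcccbdddca' for bigram 'ba':
  Position 0: 'bc' -> no
  Position 1: 'cc' -> no
  Position 2: 'cb' -> no
  Position 3: 'bc' -> no
  Position 4: 'cc' -> no
  Position 5: 'cc' -> no
  Position 6: 'cb' -> no
  Position 7: 'bd' -> no
  Position 8: 'dd' -> no
  Position 9: 'dd' -> no
  Position 10: 'dc' -> no
  Position 11: 'ca' -> no
Total matches: 0

0


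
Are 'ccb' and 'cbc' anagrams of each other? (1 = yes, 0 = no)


Sort characters of 'ccb': 'bcc'
Sort characters of 'cbc': 'bcc'
Sorted forms match -> they ARE anagrams
Result: 1

1


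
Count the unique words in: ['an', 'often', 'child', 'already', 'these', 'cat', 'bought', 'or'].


Listing all tokens and tracking unique types:
  Token 1: 'an' -> NEW (unique so far: 1)
  Token 2: 'often' -> NEW (unique so far: 2)
  Token 3: 'child' -> NEW (unique so far: 3)
  Token 4: 'already' -> NEW (unique so far: 4)
  Token 5: 'these' -> NEW (unique so far: 5)
  Token 6: 'cat' -> NEW (unique so far: 6)
  Token 7: 'bought' -> NEW (unique so far: 7)
  Token 8: 'or' -> NEW (unique so far: 8)
Unique types: ('already', 'an', 'bought', 'cat', 'child', 'often', 'or', 'these')
Vocabulary size: 8

8


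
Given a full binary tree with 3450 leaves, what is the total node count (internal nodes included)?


Leaf nodes (terminals): 3450
Internal nodes = n - 1 = 3450 - 1 = 3449
Total = leaves + internal = 3450 + 3449 = 6899

6899


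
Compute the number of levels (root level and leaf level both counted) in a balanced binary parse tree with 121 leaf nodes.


In a balanced binary tree with n leaves the deepest leaf is ceil(log2(n)) edges below the root,
so counting node levels inclusive of root and leaves gives ceil(log2(n)) + 1 levels.
log2(121) = 6.9189
ceil(6.9189) = 7
levels = 7 + 1 = 8

8


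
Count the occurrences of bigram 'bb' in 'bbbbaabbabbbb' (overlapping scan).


Scanning 'bbbbaabbabbbb' for bigram 'bb':
  Position 0: 'bb' -> MATCH
  Position 1: 'bb' -> MATCH
  Position 2: 'bb' -> MATCH
  Position 3: 'ba' -> no
  Position 4: 'aa' -> no
  Position 5: 'ab' -> no
  Position 6: 'bb' -> MATCH
  Position 7: 'ba' -> no
  Position 8: 'ab' -> no
  Position 9: 'bb' -> MATCH
  Position 10: 'bb' -> MATCH
  Position 11: 'bb' -> MATCH
Total matches: 7

7


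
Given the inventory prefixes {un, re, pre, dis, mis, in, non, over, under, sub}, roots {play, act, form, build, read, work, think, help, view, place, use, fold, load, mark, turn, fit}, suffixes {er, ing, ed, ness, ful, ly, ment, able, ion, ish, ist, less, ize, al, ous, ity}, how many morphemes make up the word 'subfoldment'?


Segmenting 'subfoldment' against the inventory:
  'sub' -> prefix (morpheme 1)
  'fold' -> root (morpheme 2)
  'ment' -> suffix (morpheme 3)
Total morphemes: 3

3


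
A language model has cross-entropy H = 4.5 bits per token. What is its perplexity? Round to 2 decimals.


Perplexity formula: PP = 2^H
H = 4.5
PP = 2^4.5
Decompose: 2^4.5 = 2^4 * 2^0.5 = 2^4 * sqrt(2)
2^4 = 16, sqrt(2) ~ 1.4142136
PP ~ 16 * 1.4142136 = 22.6274176
Rounded to 2 decimals: 22.63

22.63


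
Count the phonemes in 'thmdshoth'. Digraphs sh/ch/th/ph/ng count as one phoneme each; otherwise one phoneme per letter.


Parsing 'thmdshoth' greedily, digraphs first:
  'th' -> digraph (1 consonant phoneme) (phonemes so far: 1)
  'm' -> consonant phoneme (phonemes so far: 2)
  'd' -> consonant phoneme (phonemes so far: 3)
  'sh' -> digraph (1 consonant phoneme) (phonemes so far: 4)
  'o' -> vowel phoneme (phonemes so far: 5)
  'th' -> digraph (1 consonant phoneme) (phonemes so far: 6)
Total phonemes: 6

6


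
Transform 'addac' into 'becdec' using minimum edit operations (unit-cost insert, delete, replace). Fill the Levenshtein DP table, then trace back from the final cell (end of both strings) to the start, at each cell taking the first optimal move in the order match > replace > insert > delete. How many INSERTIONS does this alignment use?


Edit distance = 4. Backtracking from cell (5, 6) with preference match > replace > insert > delete,
then listing the resulting alignment 'addac' -> 'becdec' left to right:
  Step 1: insert 'b' [insertion #1]
  Step 2: replace a->e
  Step 3: replace d->c
  Step 4: keep 'd'
  Step 5: replace a->e
  Step 6: keep 'c'
Total insertions: 1

1


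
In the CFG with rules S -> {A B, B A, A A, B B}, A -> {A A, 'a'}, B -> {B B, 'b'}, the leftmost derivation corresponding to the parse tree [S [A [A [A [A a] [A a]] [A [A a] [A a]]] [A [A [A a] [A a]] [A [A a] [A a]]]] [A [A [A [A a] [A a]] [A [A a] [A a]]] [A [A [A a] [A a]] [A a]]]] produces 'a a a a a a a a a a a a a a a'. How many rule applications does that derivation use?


Every bracketed nonterminal node [X ...] in the tree is produced by exactly one rule application.
Reading the tree off as a leftmost derivation:
  Step 1: S  =>  A A   (applied S -> A A)
  Step 2: A A  =>  A A A   (applied A -> A A)
  Step 3: A A A  =>  A A A A   (applied A -> A A)
  Step 4: A A A A  =>  A A A A A   (applied A -> A A)
  Step 5: A A A A A  =>  a A A A A   (applied A -> a)
  Step 6: a A A A A  =>  a a A A A   (applied A -> a)
  Step 7: a a A A A  =>  a a A A A A   (applied A -> A A)
  Step 8: a a A A A A  =>  a a a A A A   (applied A -> a)
  Step 9: a a a A A A  =>  a a a a A A   (applied A -> a)
  Step 10: a a a a A A  =>  a a a a A A A   (applied A -> A A)
  Step 11: a a a a A A A  =>  a a a a A A A A   (applied A -> A A)
  Step 12: a a a a A A A A  =>  a a a a a A A A   (applied A -> a)
  Step 13: a a a a a A A A  =>  a a a a a a A A   (applied A -> a)
  Step 14: a a a a a a A A  =>  a a a a a a A A A   (applied A -> A A)
  Step 15: a a a a a a A A A  =>  a a a a a a a A A   (applied A -> a)
  Step 16: a a a a a a a A A  =>  a a a a a a a a A   (applied A -> a)
  Step 17: a a a a a a a a A  =>  a a a a a a a a A A   (applied A -> A A)
  Step 18: a a a a a a a a A A  =>  a a a a a a a a A A A   (applied A -> A A)
  Step 19: a a a a a a a a A A A  =>  a a a a a a a a A A A A   (applied A -> A A)
  Step 20: a a a a a a a a A A A A  =>  a a a a a a a a a A A A   (applied A -> a)
  Step 21: a a a a a a a a a A A A  =>  a a a a a a a a a a A A   (applied A -> a)
  Step 22: a a a a a a a a a a A A  =>  a a a a a a a a a a A A A   (applied A -> A A)
  Step 23: a a a a a a a a a a A A A  =>  a a a a a a a a a a a A A   (applied A -> a)
  Step 24: a a a a a a a a a a a A A  =>  a a a a a a a a a a a a A   (applied A -> a)
  Step 25: a a a a a a a a a a a a A  =>  a a a a a a a a a a a a A A   (applied A -> A A)
  Step 26: a a a a a a a a a a a a A A  =>  a a a a a a a a a a a a A A A   (applied A -> A A)
  Step 27: a a a a a a a a a a a a A A A  =>  a a a a a a a a a a a a a A A   (applied A -> a)
  Step 28: a a a a a a a a a a a a a A A  =>  a a a a a a a a a a a a a a A   (applied A -> a)
  Step 29: a a a a a a a a a a a a a a A  =>  a a a a a a a a a a a a a a a   (applied A -> a)
Final yield: a a a a a a a a a a a a a a a
Total rewrite steps: 29

29


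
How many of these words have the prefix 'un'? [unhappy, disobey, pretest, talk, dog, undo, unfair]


Checking each word for prefix 'un':
  'unhappy' -> YES, starts with 'un' (count: 1)
  'disobey' -> no (count: 1)
  'pretest' -> no (count: 1)
  'talk' -> no (count: 1)
  'dog' -> no (count: 1)
  'undo' -> YES, starts with 'un' (count: 2)
  'unfair' -> YES, starts with 'un' (count: 3)
Total with prefix 'un': 3

3


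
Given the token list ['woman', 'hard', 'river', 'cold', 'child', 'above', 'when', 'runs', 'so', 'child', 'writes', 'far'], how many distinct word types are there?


Listing all tokens and tracking unique types:
  Token 1: 'woman' -> NEW (unique so far: 1)
  Token 2: 'hard' -> NEW (unique so far: 2)
  Token 3: 'river' -> NEW (unique so far: 3)
  Token 4: 'cold' -> NEW (unique so far: 4)
  Token 5: 'child' -> NEW (unique so far: 5)
  Token 6: 'above' -> NEW (unique so far: 6)
  Token 7: 'when' -> NEW (unique so far: 7)
  Token 8: 'runs' -> NEW (unique so far: 8)
  Token 9: 'so' -> NEW (unique so far: 9)
  Token 10: 'child' -> duplicate (unique so far: 9)
  Token 11: 'writes' -> NEW (unique so far: 10)
  Token 12: 'far' -> NEW (unique so far: 11)
Unique types: ('above', 'child', 'cold', 'far', 'hard', 'river', 'runs', 'so', 'when', 'woman', 'writes')
Vocabulary size: 11

11


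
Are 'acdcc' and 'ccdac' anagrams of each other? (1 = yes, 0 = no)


Sort characters of 'acdcc': 'acccd'
Sort characters of 'ccdac': 'acccd'
Sorted forms match -> they ARE anagrams
Result: 1

1


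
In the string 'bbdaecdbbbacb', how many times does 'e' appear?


Scanning 'bbdaecdbbbacb' for 'e':
  Position 4: 'e' -> MATCH (count: 1)
Total occurrences of 'e': 1

1


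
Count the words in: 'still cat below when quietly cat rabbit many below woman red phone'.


Counting words by splitting on spaces:
  Word 1: 'still'
  Word 2: 'cat'
  Word 3: 'below'
  Word 4: 'when'
  Word 5: 'quietly'
  Word 6: 'cat'
  Word 7: 'rabbit'
  Word 8: 'many'
  Word 9: 'below'
  Word 10: 'woman'
  Word 11: 'red'
  Word 12: 'phone'
Total words: 12

12


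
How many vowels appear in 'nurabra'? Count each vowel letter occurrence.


Scanning each character of 'nurabra':
  Position 1: 'n' -> consonant (running count: 0)
  Position 2: 'u' -> vowel (running count: 1)
  Position 3: 'r' -> consonant (running count: 1)
  Position 4: 'a' -> vowel (running count: 2)
  Position 5: 'b' -> consonant (running count: 2)
  Position 6: 'r' -> consonant (running count: 2)
  Position 7: 'a' -> vowel (running count: 3)
Total vowels: 3

3


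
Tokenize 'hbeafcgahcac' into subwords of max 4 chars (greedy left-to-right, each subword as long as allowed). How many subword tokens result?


'hbeafcgahcac' has 12 characters.
Chunking with max size 4:
  Chunk 1: 'hbea' (positions 0-3)
  Chunk 2: 'fcga' (positions 4-7)
  Chunk 3: 'hcac' (positions 8-11)
Total chunks: ceil(12 / 4) = 3

3


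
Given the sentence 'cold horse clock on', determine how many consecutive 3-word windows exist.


Word trigrams from [4] words:
  Trigram 1: (cold horse clock)
  Trigram 2: (horse clock on)
Total word trigrams: 4 - 2 = 2

2


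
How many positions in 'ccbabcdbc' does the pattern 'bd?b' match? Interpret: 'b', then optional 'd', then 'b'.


Pattern: bd?b means 'b', then optional 'd', then 'b'.
Scanning 'ccbabcdbc' position-by-position:
  Pos 0: window 'ccb' -> no
  Pos 1: window 'cba' -> no
  Pos 2: window 'bab' -> no
  Pos 3: window 'abc' -> no
  Pos 4: window 'bcd' -> no
  Pos 5: window 'cdb' -> no
  Pos 6: window 'dbc' -> no
  Pos 7: window 'bc' -> no
  Pos 8: window 'c' -> no
Total matches: 0

0


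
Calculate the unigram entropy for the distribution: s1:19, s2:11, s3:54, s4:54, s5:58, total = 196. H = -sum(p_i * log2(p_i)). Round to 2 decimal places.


Computing entropy H = -sum(p_i * log2(p_i)):
  s1: p = 19/196 = 0.0969, -p*log2(p) = 0.3264
  s2: p = 11/196 = 0.0561, -p*log2(p) = 0.2332
  s3: p = 54/196 = 0.2755, -p*log2(p) = 0.5124
  s4: p = 54/196 = 0.2755, -p*log2(p) = 0.5124
  s5: p = 58/196 = 0.2959, -p*log2(p) = 0.5198
H = sum of terms = 2.1042
Rounded to 2 decimals: 2.10

2.10
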